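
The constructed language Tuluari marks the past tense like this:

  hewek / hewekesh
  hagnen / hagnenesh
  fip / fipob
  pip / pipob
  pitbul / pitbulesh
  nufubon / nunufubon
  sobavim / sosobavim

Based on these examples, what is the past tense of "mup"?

hagnen and nufubon both end in -n yet inflect differently (hagnenesh, nunufubon), so the final letter is not what conditions the rule; the number of vowels is.
"mup" has 1 vowel. The stems with 1 vowel (pip → pipob, fip → fipob) add -ob.
So mup → mupob.

mupob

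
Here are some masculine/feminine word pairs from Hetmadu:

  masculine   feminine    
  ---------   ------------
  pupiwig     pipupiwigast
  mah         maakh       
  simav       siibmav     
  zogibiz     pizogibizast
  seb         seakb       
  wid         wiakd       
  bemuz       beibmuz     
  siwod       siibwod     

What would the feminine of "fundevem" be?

wid and siwod both end in -d yet inflect differently (wiakd, siibwod), so the final letter is not what conditions the rule; the number of vowels is.
"fundevem" has 3 vowels. The stems with 3 vowels (zogibiz → pizogibizast, pupiwig → pipupiwigast) add pi- … -ast around the stem.
The other patterns: stems with 1 vowel insert -ak- after the first vowel; stems with 2 vowels insert -ib- after the first vowel.
So fundevem → pifundevemast.

pifundevemast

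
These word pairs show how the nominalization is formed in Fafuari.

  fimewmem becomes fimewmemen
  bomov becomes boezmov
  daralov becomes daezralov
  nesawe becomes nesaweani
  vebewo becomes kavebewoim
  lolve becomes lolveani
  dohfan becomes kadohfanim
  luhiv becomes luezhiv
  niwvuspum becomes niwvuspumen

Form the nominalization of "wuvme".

wuvmeani

lolve and fimewmem both have last vowel 'e' yet inflect differently (lolveani, fimewmemen), so the last vowel is not what conditions the rule; the final letter is.
"wuvme" ends in -e. The stems ending in -e (lolve → lolveani, nesawe → nesaweani) add -ani.
So wuvme → wuvmeani.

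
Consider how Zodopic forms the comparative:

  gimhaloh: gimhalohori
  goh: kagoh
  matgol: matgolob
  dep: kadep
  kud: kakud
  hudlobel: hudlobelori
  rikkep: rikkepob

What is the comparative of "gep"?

kagep

dep and rikkep both end in -p yet inflect differently (kadep, rikkepob), so the final letter is not what conditions the rule; the number of vowels is.
"gep" has 1 vowel. The stems with 1 vowel (kud → kakud, dep → kadep, goh → kagoh) add the prefix ka-.
So gep → kagep.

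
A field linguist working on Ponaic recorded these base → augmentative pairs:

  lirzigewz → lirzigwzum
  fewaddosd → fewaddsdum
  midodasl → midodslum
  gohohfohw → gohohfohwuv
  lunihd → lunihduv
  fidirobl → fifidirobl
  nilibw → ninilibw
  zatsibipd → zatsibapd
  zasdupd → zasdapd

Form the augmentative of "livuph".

livaph

"livuph" has second-to-last letter 'p'. The stems whose second-to-last letter is 'p' (zatsibipd → zatsibapd, zasdupd → zasdapd) change the last vowel to 'a'.
The other patterns: stems whose second-to-last letter is 's' or 'w' delete the last vowel and add -um; stems whose second-to-last letter is 'h' add -uv; stems whose second-to-last letter is 'b' repeat the first consonant+vowel as a prefix.
So livuph → livaph.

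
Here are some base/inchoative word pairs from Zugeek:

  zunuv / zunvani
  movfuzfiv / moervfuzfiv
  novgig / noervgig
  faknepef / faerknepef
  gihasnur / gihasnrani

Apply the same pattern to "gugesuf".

"gugesuf" has last vowel 'u'. The stems whose last vowel is 'u' (gihasnur → gihasnrani, zunuv → zunvani) delete the last vowel and add -ani.
The other pattern: stems whose last vowel is 'e' or 'i' insert -er- after the first vowel.
So gugesuf → gugesfani.

gugesfani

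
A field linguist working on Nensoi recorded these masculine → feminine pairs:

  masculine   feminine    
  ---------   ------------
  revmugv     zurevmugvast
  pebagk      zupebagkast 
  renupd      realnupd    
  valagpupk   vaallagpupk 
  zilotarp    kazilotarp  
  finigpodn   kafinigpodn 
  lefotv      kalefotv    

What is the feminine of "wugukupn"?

wualgukupn

pebagk and valagpupk both end in -k yet inflect differently (zupebagkast, vaallagpupk), so the final letter is not what conditions the rule; the second-to-last letter is.
"wugukupn" has second-to-last letter 'p'. The stems whose second-to-last letter is 'p' (renupd → realnupd, valagpupk → vaallagpupk) insert -al- after the first vowel.
So wugukupn → wualgukupn.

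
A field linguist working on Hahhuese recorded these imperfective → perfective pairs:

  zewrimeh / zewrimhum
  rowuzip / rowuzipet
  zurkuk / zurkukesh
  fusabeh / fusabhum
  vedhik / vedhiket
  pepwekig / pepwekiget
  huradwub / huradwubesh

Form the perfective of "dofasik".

vedhik and zurkuk both end in -k yet inflect differently (vedhiket, zurkukesh), so the final letter is not what conditions the rule; the last vowel is.
"dofasik" has last vowel 'i'. The stems whose last vowel is 'i' (pepwekig → pepwekiget, vedhik → vedhiket, rowuzip → rowuzipet) add -et.
So dofasik → dofasiket.

dofasiket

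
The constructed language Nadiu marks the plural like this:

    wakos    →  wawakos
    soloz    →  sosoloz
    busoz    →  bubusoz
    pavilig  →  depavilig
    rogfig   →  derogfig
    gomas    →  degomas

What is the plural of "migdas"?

"migdas" has last vowel 'a'. The one such stem in the data (gomas → degomas) adds the prefix de-, so the same rule applies.
So migdas → demigdas.

demigdas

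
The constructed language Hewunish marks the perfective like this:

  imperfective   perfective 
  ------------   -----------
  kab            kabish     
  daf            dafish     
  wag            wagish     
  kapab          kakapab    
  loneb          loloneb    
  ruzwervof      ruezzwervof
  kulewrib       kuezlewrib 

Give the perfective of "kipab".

kab and kapab both end in -b yet inflect differently (kabish, kakapab), so the final letter is not what conditions the rule; the number of vowels is.
"kipab" has 2 vowels. The stems with 2 vowels (kapab → kakapab, loneb → loloneb) repeat the first consonant+vowel as a prefix.
So kipab → kikipab.

kikipab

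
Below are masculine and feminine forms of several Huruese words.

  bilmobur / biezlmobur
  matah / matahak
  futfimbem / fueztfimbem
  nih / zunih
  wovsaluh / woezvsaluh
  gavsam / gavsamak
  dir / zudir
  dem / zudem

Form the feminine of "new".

"new" has 1 vowel. The stems with 1 vowel (dir → zudir, dem → zudem, nih → zunih) add the prefix zu-.
So new → zunew.

zunew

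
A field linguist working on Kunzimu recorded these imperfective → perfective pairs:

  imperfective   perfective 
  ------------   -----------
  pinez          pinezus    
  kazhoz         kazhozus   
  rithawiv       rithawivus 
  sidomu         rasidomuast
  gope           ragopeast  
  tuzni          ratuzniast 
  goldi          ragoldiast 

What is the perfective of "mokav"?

pinez and gope both have last vowel 'e' yet inflect differently (pinezus, ragopeast), so the last vowel is not what conditions the rule; whether the stem ends in a vowel or a consonant is.
"mokav" ends in a consonant. The stems ending in a consonant (pinez → pinezus, kazhoz → kazhozus, rithawiv → rithawivus) add -us.
The other pattern: stems ending in a vowel add ra- … -ast around the stem.
So mokav → mokavus.

mokavus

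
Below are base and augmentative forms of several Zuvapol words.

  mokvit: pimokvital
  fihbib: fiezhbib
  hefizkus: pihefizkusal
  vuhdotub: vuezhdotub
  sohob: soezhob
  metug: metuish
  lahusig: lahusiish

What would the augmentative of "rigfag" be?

metug and vuhdotub both have last vowel 'u' yet inflect differently (metuish, vuezhdotub), so the last vowel is not what conditions the rule; the final letter is.
"rigfag" ends in -g. The stems ending in -g (metug → metuish, lahusig → lahusiish) drop the final letter and add -ish.
The other patterns: stems ending in -b insert -ez- after the first vowel; stems ending in -s or -t add pi- … -al around the stem.
So rigfag → rigfaish.

rigfaish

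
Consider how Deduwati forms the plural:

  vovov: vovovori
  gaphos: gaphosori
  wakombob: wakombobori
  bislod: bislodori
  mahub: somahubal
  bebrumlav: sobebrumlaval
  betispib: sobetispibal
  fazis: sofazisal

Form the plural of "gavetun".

sogavetunal

wakombob and mahub both end in -b yet inflect differently (wakombobori, somahubal), so the final letter is not what conditions the rule; the last vowel is.
"gavetun" has last vowel 'u'. The one such stem in the data (mahub → somahubal) adds so- … -al around the stem, so the same rule applies.
The other pattern: stems whose last vowel is 'o' add -ori.
So gavetun → sogavetunal.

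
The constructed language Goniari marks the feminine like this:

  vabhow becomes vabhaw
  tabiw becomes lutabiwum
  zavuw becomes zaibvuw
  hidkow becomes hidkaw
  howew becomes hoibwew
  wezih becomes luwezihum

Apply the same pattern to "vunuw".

vuibnuw

hidkow and tabiw both end in -w yet inflect differently (hidkaw, lutabiwum), so the final letter is not what conditions the rule; the last vowel is.
"vunuw" has last vowel 'u'. The one such stem in the data (zavuw → zaibvuw) inserts -ib- after the first vowel (as does howew), so the same rule applies.
So vunuw → vuibnuw.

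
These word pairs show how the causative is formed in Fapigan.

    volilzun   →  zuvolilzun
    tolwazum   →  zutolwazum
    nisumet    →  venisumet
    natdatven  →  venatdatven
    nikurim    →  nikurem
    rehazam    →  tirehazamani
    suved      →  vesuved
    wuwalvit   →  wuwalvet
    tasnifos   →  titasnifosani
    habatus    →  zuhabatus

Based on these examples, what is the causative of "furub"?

zufurub

natdatven and volilzun both end in -n yet inflect differently (venatdatven, zuvolilzun), so the final letter is not what conditions the rule; the last vowel is.
"furub" has last vowel 'u'. The stems whose last vowel is 'u' (habatus → zuhabatus, volilzun → zuvolilzun, tolwazum → zutolwazum) add the prefix zu-.
So furub → zufurub.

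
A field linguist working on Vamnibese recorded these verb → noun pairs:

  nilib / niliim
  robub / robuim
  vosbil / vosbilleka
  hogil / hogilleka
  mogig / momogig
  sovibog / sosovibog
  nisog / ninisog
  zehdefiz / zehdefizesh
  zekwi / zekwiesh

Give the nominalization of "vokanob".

nilib and vosbil both have last vowel 'i' yet inflect differently (niliim, vosbilleka), so the last vowel is not what conditions the rule; the final letter is.
"vokanob" ends in -b. The stems ending in -b (nilib → niliim, robub → robuim) drop the final letter and add -im.
The other patterns: stems ending in -l double the final consonant and add -eka; stems ending in -g repeat the first consonant+vowel as a prefix; stems ending in -i or -z add -esh.
So vokanob → vokanoim.

vokanoim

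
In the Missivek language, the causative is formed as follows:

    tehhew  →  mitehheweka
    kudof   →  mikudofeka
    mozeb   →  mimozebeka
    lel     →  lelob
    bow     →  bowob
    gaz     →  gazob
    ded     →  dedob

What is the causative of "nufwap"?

tehhew and bow both end in -w yet inflect differently (mitehheweka, bowob), so the final letter is not what conditions the rule; the number of vowels is.
"nufwap" has 2 vowels. The stems with 2 vowels (tehhew → mitehheweka, kudof → mikudofeka, mozeb → mimozebeka) add mi- … -eka around the stem.
The other pattern: stems with 1 vowel add -ob.
So nufwap → minufwapeka.

minufwapeka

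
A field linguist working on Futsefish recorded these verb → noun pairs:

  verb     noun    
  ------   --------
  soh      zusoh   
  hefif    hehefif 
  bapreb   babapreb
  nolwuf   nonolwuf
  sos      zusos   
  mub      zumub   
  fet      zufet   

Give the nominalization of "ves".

"ves" has 1 vowel. The stems with 1 vowel (sos → zusos, mub → zumub, fet → zufet) add the prefix zu-.
So ves → zuves.

zuves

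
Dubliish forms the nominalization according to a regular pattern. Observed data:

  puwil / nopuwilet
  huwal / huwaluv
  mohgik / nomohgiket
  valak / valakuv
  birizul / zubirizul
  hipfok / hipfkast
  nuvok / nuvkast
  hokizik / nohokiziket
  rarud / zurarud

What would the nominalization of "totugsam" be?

totugsamuv

"totugsam" has last vowel 'a'. The stems whose last vowel is 'a' (huwal → huwaluv, valak → valakuv) add -uv.
So totugsam → totugsamuv.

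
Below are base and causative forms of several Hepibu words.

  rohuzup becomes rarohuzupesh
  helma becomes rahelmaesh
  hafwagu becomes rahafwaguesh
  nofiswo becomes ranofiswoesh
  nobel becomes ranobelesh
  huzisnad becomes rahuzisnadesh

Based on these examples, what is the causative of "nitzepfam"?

ranitzepfamesh

Every pair shown (rohuzup → rarohuzupesh, helma → rahelmaesh, hafwagu → rahafwaguesh, …) follows the same rule: add ra- … -esh around the stem.
So nitzepfam → ranitzepfamesh.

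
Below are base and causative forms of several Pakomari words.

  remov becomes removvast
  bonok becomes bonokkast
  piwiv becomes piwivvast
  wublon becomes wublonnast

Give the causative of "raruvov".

raruvovvast

Every pair shown (remov → removvast, bonok → bonokkast, piwiv → piwivvast, …) follows the same rule: double the final consonant and add -ast.
So raruvov → raruvovvast.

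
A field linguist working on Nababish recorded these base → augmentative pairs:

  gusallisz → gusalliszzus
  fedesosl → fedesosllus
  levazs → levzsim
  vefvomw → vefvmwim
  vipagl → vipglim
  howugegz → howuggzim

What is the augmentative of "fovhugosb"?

fovhugosbbus

fedesosl and vipagl both end in -l yet inflect differently (fedesosllus, vipglim), so the final letter is not what conditions the rule; the second-to-last letter is.
"fovhugosb" has second-to-last letter 's'. The stems whose second-to-last letter is 's' (gusallisz → gusalliszzus, fedesosl → fedesosllus) double the final consonant and add -us.
So fovhugosb → fovhugosbbus.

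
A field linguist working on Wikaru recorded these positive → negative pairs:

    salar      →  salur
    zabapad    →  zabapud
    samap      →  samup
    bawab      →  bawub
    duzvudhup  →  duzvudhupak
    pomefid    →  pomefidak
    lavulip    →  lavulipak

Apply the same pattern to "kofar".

kofur

samap and duzvudhup both end in -p yet inflect differently (samup, duzvudhupak), so the final letter is not what conditions the rule; the last vowel is.
"kofar" has last vowel 'a'. The stems whose last vowel is 'a' (salar → salur, zabapad → zabapud, samap → samup) change the last vowel to 'u'.
So kofar → kofur.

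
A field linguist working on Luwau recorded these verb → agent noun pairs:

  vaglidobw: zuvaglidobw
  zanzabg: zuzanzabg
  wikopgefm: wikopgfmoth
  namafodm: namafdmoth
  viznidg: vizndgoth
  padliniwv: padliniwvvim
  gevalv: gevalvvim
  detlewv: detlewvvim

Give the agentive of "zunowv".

zunowvvim

zanzabg and viznidg both end in -g yet inflect differently (zuzanzabg, vizndgoth), so the final letter is not what conditions the rule; the second-to-last letter is.
"zunowv" has second-to-last letter 'w'. The stems whose second-to-last letter is 'w' (padliniwv → padliniwvvim, detlewv → detlewvvim) double the final consonant and add -im.
So zunowv → zunowvvim.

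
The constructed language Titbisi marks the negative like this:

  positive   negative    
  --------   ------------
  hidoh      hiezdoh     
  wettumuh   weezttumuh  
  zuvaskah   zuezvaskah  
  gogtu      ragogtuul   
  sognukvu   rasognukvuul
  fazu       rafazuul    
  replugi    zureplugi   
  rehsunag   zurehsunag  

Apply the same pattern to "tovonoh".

wettumuh and gogtu both have last vowel 'u' yet inflect differently (weezttumuh, ragogtuul), so the last vowel is not what conditions the rule; the final letter is.
"tovonoh" ends in -h. The stems ending in -h (hidoh → hiezdoh, wettumuh → weezttumuh, zuvaskah → zuezvaskah) insert -ez- after the first vowel.
So tovonoh → toezvonoh.

toezvonoh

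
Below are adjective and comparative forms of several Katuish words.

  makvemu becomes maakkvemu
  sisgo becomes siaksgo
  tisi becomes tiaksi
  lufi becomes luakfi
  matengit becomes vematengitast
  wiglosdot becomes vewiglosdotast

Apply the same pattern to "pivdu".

piakvdu

tisi and matengit both have last vowel 'i' yet inflect differently (tiaksi, vematengitast), so the last vowel is not what conditions the rule; whether the stem ends in a vowel or a consonant is.
"pivdu" ends in a vowel. The stems ending in a vowel (makvemu → maakkvemu, sisgo → siaksgo, tisi → tiaksi) insert -ak- after the first vowel.
So pivdu → piakvdu.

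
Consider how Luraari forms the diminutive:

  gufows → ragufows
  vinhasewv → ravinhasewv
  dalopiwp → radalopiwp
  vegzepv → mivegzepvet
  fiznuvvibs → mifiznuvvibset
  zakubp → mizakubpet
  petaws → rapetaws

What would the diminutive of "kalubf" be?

"kalubf" has second-to-last letter 'b'. The stems whose second-to-last letter is 'b' (fiznuvvibs → mifiznuvvibset, zakubp → mizakubpet) add mi- … -et around the stem.
The other pattern: stems whose second-to-last letter is 'w' add the prefix ra-.
So kalubf → mikalubfet.

mikalubfet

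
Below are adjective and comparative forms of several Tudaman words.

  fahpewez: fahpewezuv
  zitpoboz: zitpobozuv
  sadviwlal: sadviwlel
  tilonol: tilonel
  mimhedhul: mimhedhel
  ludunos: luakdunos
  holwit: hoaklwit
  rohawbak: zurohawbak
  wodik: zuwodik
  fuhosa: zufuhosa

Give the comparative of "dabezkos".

daakbezkos

zitpoboz and tilonol both have last vowel 'o' yet inflect differently (zitpobozuv, tilonel), so the last vowel is not what conditions the rule; the final letter is.
"dabezkos" ends in -s. The one such stem in the data (ludunos → luakdunos) inserts -ak- after the first vowel (as does holwit), so the same rule applies.
So dabezkos → daakbezkos.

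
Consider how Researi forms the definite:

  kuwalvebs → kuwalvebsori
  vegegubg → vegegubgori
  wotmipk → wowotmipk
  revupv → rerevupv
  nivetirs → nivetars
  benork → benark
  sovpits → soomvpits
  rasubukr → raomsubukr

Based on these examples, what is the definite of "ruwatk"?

kuwalvebs and nivetirs both end in -s yet inflect differently (kuwalvebsori, nivetars), so the final letter is not what conditions the rule; the second-to-last letter is.
"ruwatk" has second-to-last letter 't'. The one such stem in the data (sovpits → soomvpits) inserts -om- after the first vowel (as does rasubukr), so the same rule applies.
So ruwatk → ruomwatk.

ruomwatk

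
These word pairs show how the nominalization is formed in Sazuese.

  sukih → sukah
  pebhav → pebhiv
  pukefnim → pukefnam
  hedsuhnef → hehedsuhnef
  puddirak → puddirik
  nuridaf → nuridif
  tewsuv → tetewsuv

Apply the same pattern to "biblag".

pebhav and tewsuv both end in -v yet inflect differently (pebhiv, tetewsuv), so the final letter is not what conditions the rule; the last vowel is.
"biblag" has last vowel 'a'. The stems whose last vowel is 'a' (nuridaf → nuridif, puddirak → puddirik, pebhav → pebhiv) change the last vowel to 'i'.
The other patterns: stems whose last vowel is 'i' change the last vowel to 'a'; stems whose last vowel is 'e' or 'u' repeat the first consonant+vowel as a prefix.
So biblag → biblig.

biblig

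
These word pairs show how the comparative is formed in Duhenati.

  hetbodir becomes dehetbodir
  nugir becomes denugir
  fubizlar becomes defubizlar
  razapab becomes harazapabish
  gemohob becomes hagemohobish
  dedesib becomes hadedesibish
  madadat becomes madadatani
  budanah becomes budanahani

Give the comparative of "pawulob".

hapawulobish

fubizlar and razapab both have last vowel 'a' yet inflect differently (defubizlar, harazapabish), so the last vowel is not what conditions the rule; the final letter is.
"pawulob" ends in -b. The stems ending in -b (razapab → harazapabish, gemohob → hagemohobish, dedesib → hadedesibish) add ha- … -ish around the stem.
The other patterns: stems ending in -r add the prefix de-; stems ending in -h or -t add -ani.
So pawulob → hapawulobish.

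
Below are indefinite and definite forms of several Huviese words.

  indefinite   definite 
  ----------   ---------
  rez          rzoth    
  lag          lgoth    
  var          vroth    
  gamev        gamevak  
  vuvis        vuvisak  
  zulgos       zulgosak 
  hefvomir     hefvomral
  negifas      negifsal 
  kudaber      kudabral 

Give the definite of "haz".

hzoth

"haz" has 1 vowel. The stems with 1 vowel (rez → rzoth, lag → lgoth, var → vroth) delete the last vowel and add -oth.
So haz → hzoth.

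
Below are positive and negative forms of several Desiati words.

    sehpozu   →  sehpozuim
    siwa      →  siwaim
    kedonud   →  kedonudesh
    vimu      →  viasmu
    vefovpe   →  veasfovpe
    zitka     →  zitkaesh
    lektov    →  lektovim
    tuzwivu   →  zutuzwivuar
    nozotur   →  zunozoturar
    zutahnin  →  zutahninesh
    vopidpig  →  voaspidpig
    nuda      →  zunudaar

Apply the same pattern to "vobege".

voasbege

"vobege" begins with v-. The stems beginning with v- (vimu → viasmu, vopidpig → voaspidpig, vefovpe → veasfovpe) insert -as- after the first vowel.
The other patterns: stems beginning with l- or s- add -im; stems beginning with k- or z- add -esh; stems beginning with n- or t- add zu- … -ar around the stem.
So vobege → voasbege.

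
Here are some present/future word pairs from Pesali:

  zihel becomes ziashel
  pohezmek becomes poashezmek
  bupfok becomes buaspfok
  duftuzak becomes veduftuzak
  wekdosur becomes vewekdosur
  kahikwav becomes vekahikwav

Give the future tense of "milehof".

miaslehof

"milehof" has last vowel 'o'. The one such stem in the data (bupfok → buaspfok) inserts -as- after the first vowel (as do zihel, pohezmek), so the same rule applies.
The other pattern: stems whose last vowel is 'a' or 'u' add the prefix ve-.
So milehof → miaslehof.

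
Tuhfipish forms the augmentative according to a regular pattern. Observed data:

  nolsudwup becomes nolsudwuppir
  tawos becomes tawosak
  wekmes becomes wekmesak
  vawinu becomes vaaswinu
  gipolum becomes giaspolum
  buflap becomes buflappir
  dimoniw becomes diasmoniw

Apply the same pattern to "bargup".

barguppir

nolsudwup and vawinu both have last vowel 'u' yet inflect differently (nolsudwuppir, vaaswinu), so the last vowel is not what conditions the rule; the final letter is.
"bargup" ends in -p. The stems ending in -p (nolsudwup → nolsudwuppir, buflap → buflappir) double the final consonant and add -ir.
So bargup → barguppir.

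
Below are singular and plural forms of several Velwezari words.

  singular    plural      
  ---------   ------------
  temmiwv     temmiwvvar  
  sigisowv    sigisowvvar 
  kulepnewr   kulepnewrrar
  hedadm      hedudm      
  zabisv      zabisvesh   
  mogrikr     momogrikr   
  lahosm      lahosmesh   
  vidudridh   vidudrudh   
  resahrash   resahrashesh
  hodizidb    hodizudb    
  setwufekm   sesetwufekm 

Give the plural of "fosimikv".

"fosimikv" has second-to-last letter 'k'. The stems whose second-to-last letter is 'k' (mogrikr → momogrikr, setwufekm → sesetwufekm) repeat the first consonant+vowel as a prefix.
So fosimikv → fofosimikv.

fofosimikv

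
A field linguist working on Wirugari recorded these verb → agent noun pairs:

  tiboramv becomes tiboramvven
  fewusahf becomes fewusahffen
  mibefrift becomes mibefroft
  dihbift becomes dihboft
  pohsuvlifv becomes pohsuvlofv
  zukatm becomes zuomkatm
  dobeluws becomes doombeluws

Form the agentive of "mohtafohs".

tiboramv and pohsuvlifv both end in -v yet inflect differently (tiboramvven, pohsuvlofv), so the final letter is not what conditions the rule; the second-to-last letter is.
"mohtafohs" has second-to-last letter 'h'. The one such stem in the data (fewusahf → fewusahffen) doubles the final consonant and adds -en (as does tiboramv), so the same rule applies.
So mohtafohs → mohtafohssen.

mohtafohssen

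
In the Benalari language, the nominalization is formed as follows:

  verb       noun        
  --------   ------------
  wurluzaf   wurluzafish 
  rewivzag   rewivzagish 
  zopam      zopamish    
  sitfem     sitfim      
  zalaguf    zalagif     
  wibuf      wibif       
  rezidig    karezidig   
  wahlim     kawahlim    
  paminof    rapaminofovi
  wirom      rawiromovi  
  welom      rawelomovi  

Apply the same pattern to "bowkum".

bowkim

zopam and sitfem both end in -m yet inflect differently (zopamish, sitfim), so the final letter is not what conditions the rule; the last vowel is.
"bowkum" has last vowel 'u'. The stems whose last vowel is 'u' (zalaguf → zalagif, wibuf → wibif) change the last vowel to 'i'.
The other patterns: stems whose last vowel is 'a' add -ish; stems whose last vowel is 'i' add the prefix ka-; stems whose last vowel is 'o' add ra- … -ovi around the stem.
So bowkum → bowkim.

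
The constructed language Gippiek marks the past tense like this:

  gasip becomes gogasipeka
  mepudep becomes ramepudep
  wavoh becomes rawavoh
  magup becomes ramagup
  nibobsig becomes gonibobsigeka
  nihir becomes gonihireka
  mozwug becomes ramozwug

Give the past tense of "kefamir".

nibobsig and mozwug both end in -g yet inflect differently (gonibobsigeka, ramozwug), so the final letter is not what conditions the rule; the last vowel is.
"kefamir" has last vowel 'i'. The stems whose last vowel is 'i' (nibobsig → gonibobsigeka, gasip → gogasipeka, nihir → gonihireka) add go- … -eka around the stem.
The other pattern: stems whose last vowel is 'e', 'o' or 'u' add the prefix ra-.
So kefamir → gokefamireka.

gokefamireka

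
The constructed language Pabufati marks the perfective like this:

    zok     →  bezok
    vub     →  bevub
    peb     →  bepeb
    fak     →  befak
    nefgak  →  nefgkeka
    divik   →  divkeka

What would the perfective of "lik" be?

zok and nefgak both end in -k yet inflect differently (bezok, nefgkeka), so the final letter is not what conditions the rule; the number of vowels is.
"lik" has 1 vowel. The stems with 1 vowel (zok → bezok, vub → bevub, peb → bepeb) add the prefix be-.
The other pattern: stems with 2 vowels delete the last vowel and add -eka.
So lik → belik.

belik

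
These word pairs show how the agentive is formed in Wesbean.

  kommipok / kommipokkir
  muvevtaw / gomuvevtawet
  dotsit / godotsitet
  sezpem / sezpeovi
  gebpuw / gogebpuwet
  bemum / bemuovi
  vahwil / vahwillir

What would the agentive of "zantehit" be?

gozantehitet

"zantehit" ends in -t. The one such stem in the data (dotsit → godotsitet) adds go- … -et around the stem, so the same rule applies.
So zantehit → gozantehitet.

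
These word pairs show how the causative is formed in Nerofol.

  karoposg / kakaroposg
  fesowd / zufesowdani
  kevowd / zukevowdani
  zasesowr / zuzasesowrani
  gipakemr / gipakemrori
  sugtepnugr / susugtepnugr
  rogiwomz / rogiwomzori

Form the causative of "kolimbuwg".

zasesowr and gipakemr both end in -r yet inflect differently (zuzasesowrani, gipakemrori), so the final letter is not what conditions the rule; the second-to-last letter is.
"kolimbuwg" has second-to-last letter 'w'. The stems whose second-to-last letter is 'w' (kevowd → zukevowdani, fesowd → zufesowdani, zasesowr → zuzasesowrani) add zu- … -ani around the stem.
The other patterns: stems whose second-to-last letter is 'm' add -ori; stems whose second-to-last letter is 'g' or 's' repeat the first consonant+vowel as a prefix.
So kolimbuwg → zukolimbuwgani.

zukolimbuwgani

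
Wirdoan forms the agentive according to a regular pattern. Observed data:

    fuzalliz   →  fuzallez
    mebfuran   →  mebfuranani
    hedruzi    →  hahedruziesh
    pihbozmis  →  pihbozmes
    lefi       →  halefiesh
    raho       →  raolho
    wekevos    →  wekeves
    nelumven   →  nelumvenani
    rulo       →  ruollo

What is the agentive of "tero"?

"tero" ends in -o. The stems ending in -o (rulo → ruollo, raho → raolho) insert -ol- after the first vowel.
The other patterns: stems ending in -i add ha- … -esh around the stem; stems ending in -n add -ani; stems ending in -s or -z change the last vowel to 'e'.
So tero → teolro.

teolro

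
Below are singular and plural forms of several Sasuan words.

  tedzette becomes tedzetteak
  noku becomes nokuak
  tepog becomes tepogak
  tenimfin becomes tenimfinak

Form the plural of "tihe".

tiheak

Every pair shown (tedzette → tedzetteak, noku → nokuak, tepog → tepogak, …) follows the same rule: add -ak.
So tihe → tiheak.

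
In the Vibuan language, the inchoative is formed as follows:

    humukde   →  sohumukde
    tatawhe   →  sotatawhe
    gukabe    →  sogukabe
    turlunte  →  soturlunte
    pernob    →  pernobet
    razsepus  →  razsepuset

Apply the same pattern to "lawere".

solawere

humukde and razsepus both have 3 vowels yet inflect differently (sohumukde, razsepuset), so the number of vowels is not what conditions the rule; the final letter is.
"lawere" ends in -e. The stems ending in -e (humukde → sohumukde, tatawhe → sotatawhe, gukabe → sogukabe) add the prefix so-.
The other pattern: stems ending in -b or -s add -et.
So lawere → solawere.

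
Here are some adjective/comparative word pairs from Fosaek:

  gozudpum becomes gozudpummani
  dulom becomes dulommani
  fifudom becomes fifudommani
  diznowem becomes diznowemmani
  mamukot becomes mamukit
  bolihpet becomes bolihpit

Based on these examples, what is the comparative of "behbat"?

behbit

dulom and mamukot both have last vowel 'o' yet inflect differently (dulommani, mamukit), so the last vowel is not what conditions the rule; the final letter is.
"behbat" ends in -t. The stems ending in -t (mamukot → mamukit, bolihpet → bolihpit) change the last vowel to 'i'.
So behbat → behbit.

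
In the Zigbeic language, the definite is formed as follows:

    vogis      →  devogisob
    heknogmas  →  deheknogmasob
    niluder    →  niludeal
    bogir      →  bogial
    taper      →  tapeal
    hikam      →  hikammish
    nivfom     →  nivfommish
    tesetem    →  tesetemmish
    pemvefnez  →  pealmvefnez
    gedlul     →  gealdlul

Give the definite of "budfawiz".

bualdfawiz

vogis and bogir both have last vowel 'i' yet inflect differently (devogisob, bogial), so the last vowel is not what conditions the rule; the final letter is.
"budfawiz" ends in -z. The one such stem in the data (pemvefnez → pealmvefnez) inserts -al- after the first vowel (as does gedlul), so the same rule applies.
So budfawiz → bualdfawiz.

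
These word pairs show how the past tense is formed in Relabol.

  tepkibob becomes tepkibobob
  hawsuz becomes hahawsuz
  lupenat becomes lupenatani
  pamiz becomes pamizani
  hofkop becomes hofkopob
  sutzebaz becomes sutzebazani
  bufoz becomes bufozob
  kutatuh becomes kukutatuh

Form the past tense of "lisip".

lisipani

"lisip" has last vowel 'i'. The one such stem in the data (pamiz → pamizani) adds -ani, so the same rule applies.
So lisip → lisipani.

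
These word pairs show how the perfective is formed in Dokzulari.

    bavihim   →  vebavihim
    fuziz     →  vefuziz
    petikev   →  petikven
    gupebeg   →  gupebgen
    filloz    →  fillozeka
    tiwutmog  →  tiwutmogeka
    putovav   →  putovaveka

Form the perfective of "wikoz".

wikozeka

fuziz and filloz both end in -z yet inflect differently (vefuziz, fillozeka), so the final letter is not what conditions the rule; the last vowel is.
"wikoz" has last vowel 'o'. The stems whose last vowel is 'o' (filloz → fillozeka, tiwutmog → tiwutmogeka) add -eka.
So wikoz → wikozeka.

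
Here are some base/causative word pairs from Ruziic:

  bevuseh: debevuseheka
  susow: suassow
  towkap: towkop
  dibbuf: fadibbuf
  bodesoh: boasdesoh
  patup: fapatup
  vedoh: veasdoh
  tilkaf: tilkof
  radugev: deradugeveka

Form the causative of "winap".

bevuseh and vedoh both end in -h yet inflect differently (debevuseheka, veasdoh), so the final letter is not what conditions the rule; the last vowel is.
"winap" has last vowel 'a'. The stems whose last vowel is 'a' (tilkaf → tilkof, towkap → towkop) change the last vowel to 'o'.
The other patterns: stems whose last vowel is 'e' add de- … -eka around the stem; stems whose last vowel is 'u' add the prefix fa-; stems whose last vowel is 'o' insert -as- after the first vowel.
So winap → winop.

winop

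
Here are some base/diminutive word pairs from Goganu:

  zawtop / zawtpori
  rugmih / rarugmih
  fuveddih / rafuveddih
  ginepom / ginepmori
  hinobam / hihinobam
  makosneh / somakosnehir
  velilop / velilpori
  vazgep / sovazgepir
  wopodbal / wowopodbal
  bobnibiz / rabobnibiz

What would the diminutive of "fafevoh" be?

fafevhori

"fafevoh" has last vowel 'o'. The stems whose last vowel is 'o' (zawtop → zawtpori, ginepom → ginepmori, velilop → velilpori) delete the last vowel and add -ori.
So fafevoh → fafevhori.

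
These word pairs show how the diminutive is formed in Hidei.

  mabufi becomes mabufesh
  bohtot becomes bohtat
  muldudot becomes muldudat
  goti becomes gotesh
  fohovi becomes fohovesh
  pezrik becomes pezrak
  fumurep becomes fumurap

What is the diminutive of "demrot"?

demrat

"demrot" ends in -t. The stems ending in -t (bohtot → bohtat, muldudot → muldudat) change the last vowel to 'a'.
So demrot → demrat.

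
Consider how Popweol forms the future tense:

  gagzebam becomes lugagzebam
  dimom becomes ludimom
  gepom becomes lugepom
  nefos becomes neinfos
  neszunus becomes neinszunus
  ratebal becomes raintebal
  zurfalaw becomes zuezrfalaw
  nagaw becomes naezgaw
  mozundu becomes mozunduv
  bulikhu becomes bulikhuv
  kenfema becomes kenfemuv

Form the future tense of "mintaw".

miezntaw

"mintaw" ends in -w. The stems ending in -w (zurfalaw → zuezrfalaw, nagaw → naezgaw) insert -ez- after the first vowel.
So mintaw → miezntaw.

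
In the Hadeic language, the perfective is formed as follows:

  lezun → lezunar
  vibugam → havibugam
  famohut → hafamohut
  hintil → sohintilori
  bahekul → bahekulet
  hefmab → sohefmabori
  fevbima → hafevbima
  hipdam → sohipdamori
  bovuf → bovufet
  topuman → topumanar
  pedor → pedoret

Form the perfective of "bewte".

bewteet

"bewte" begins with b-. The stems beginning with b- (bahekul → bahekulet, bovuf → bovufet) add -et.
The other patterns: stems beginning with h- add so- … -ori around the stem; stems beginning with l- or t- add -ar; stems beginning with f- or v- add the prefix ha-.
So bewte → bewteet.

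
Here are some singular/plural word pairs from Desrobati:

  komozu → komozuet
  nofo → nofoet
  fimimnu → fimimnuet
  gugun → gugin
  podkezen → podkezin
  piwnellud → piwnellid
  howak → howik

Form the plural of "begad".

komozu and gugun both have last vowel 'u' yet inflect differently (komozuet, gugin), so the last vowel is not what conditions the rule; whether the stem ends in a vowel or a consonant is.
"begad" ends in a consonant. The stems ending in a consonant (gugun → gugin, podkezen → podkezin, piwnellud → piwnellid) change the last vowel to 'i'.
So begad → begid.

begid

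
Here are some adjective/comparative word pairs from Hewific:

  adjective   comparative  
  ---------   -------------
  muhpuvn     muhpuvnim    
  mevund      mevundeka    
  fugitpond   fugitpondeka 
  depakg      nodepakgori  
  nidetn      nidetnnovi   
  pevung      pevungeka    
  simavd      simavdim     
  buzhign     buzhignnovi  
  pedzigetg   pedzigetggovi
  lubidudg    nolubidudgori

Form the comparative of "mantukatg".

lubidudg and pevung both end in -g yet inflect differently (nolubidudgori, pevungeka), so the final letter is not what conditions the rule; the second-to-last letter is.
"mantukatg" has second-to-last letter 't'. The stems whose second-to-last letter is 't' (pedzigetg → pedzigetggovi, nidetn → nidetnnovi) double the final consonant and add -ovi.
The other patterns: stems whose second-to-last letter is 'd' or 'k' add no- … -ori around the stem; stems whose second-to-last letter is 'n' add -eka; stems whose second-to-last letter is 'v' add -im.
So mantukatg → mantukatggovi.

mantukatggovi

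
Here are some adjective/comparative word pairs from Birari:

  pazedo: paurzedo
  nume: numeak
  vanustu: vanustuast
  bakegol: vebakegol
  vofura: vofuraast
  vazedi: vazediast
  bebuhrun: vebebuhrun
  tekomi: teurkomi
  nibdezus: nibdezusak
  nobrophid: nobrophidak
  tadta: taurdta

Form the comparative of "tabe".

vazedi and tekomi both end in -i yet inflect differently (vazediast, teurkomi), so the final letter is not what conditions the rule; the first letter is.
"tabe" begins with t-. The stems beginning with t- (tekomi → teurkomi, tadta → taurdta) insert -ur- after the first vowel.
So tabe → taurbe.

taurbe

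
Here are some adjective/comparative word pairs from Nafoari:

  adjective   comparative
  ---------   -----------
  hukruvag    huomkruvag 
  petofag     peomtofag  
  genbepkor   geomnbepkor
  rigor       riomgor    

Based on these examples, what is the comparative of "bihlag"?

biomhlag

Every pair shown (hukruvag → huomkruvag, petofag → peomtofag, genbepkor → geomnbepkor, …) follows the same rule: insert -om- after the first vowel.
So bihlag → biomhlag.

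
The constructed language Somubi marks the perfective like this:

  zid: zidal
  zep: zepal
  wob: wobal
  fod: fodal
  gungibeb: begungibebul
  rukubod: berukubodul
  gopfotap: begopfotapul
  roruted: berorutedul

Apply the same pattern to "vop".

vopal

wob and gungibeb both end in -b yet inflect differently (wobal, begungibebul), so the final letter is not what conditions the rule; the number of vowels is.
"vop" has 1 vowel. The stems with 1 vowel (zid → zidal, zep → zepal, wob → wobal) add -al.
So vop → vopal.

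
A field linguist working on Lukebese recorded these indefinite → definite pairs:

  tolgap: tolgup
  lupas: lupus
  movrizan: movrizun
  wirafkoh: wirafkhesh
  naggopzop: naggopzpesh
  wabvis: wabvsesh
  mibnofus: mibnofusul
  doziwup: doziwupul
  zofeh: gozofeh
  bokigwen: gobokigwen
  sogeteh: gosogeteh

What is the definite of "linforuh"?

tolgap and naggopzop both end in -p yet inflect differently (tolgup, naggopzpesh), so the final letter is not what conditions the rule; the last vowel is.
"linforuh" has last vowel 'u'. The stems whose last vowel is 'u' (mibnofus → mibnofusul, doziwup → doziwupul) add -ul.
The other patterns: stems whose last vowel is 'a' change the last vowel to 'u'; stems whose last vowel is 'i' or 'o' delete the last vowel and add -esh; stems whose last vowel is 'e' add the prefix go-.
So linforuh → linforuhul.

linforuhul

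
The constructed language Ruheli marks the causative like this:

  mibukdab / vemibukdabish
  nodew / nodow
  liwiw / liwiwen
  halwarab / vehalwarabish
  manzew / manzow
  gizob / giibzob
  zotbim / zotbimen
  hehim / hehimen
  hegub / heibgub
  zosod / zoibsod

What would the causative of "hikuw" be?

manzew and liwiw both end in -w yet inflect differently (manzow, liwiwen), so the final letter is not what conditions the rule; the last vowel is.
"hikuw" has last vowel 'u'. The one such stem in the data (hegub → heibgub) inserts -ib- after the first vowel (as do zosod, gizob), so the same rule applies.
So hikuw → hiibkuw.

hiibkuw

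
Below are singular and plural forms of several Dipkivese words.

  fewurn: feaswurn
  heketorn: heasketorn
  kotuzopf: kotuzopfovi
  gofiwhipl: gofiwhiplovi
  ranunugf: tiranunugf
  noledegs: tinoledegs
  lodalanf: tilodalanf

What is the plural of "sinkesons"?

kotuzopf and ranunugf both end in -f yet inflect differently (kotuzopfovi, tiranunugf), so the final letter is not what conditions the rule; the second-to-last letter is.
"sinkesons" has second-to-last letter 'n'. The one such stem in the data (lodalanf → tilodalanf) adds the prefix ti-, so the same rule applies.
The other patterns: stems whose second-to-last letter is 'r' insert -as- after the first vowel; stems whose second-to-last letter is 'p' add -ovi.
So sinkesons → tisinkesons.

tisinkesons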